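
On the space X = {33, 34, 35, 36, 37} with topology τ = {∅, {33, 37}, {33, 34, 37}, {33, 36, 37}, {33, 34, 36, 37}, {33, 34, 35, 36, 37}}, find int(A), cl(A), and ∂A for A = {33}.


int(A) = ∅, cl(A) = {33, 34, 35, 36, 37}, ∂A = {33, 34, 35, 36, 37}.

Closed sets in (X, τ) are complements of opens:
  closed(X, τ) = {∅, {35}, {34, 35}, {35, 36}, {34, 35, 36}, {33, 34, 35, 36, 37}}.
int(A) = ⋃ {U ∈ τ : U ⊆ A}. Opens contained in A: ∅.
Taking the union of these: int(A) = ∅.
cl(A) = ⋂ {C closed : A ⊆ C}. Closed sets containing A: {33, 34, 35, 36, 37}.
Intersecting these: cl(A) = {33, 34, 35, 36, 37}.
∂A = cl(A) ∖ int(A) = {33, 34, 35, 36, 37} ∖ ∅ = {33, 34, 35, 36, 37}.


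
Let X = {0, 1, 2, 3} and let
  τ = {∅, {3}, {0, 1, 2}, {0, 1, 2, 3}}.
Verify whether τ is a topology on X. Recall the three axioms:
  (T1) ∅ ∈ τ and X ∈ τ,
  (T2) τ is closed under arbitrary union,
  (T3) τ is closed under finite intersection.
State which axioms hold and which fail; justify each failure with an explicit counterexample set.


τ IS a topology on X.

Axiom (T1): ∅ ∈ τ? Yes; X ∈ τ? Yes.
Axiom (T2/T3): check pairwise unions and intersections of members of τ.
All pairwise intersections and unions checked — each lies in τ. Therefore τ satisfies (T1), (T2), (T3): it IS a topology on X.


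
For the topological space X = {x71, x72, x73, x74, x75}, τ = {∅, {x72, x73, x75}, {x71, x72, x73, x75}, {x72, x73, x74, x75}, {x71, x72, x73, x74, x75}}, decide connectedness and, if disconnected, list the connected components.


(X, τ) is connected.

Find clopen sets (U ∈ τ with X ∖ U ∈ τ):
  U = ∅, X ∖ U = {x71, x72, x73, x74, x75} — both open, so U is clopen.
  U = {x71, x72, x73, x74, x75}, X ∖ U = ∅ — both open, so U is clopen.
Only trivial clopens (∅ and X) exist, so (X, τ) is connected.
Compute connected components by grouping points that agree on all clopens:
  component: {x71, x72, x73, x74, x75}


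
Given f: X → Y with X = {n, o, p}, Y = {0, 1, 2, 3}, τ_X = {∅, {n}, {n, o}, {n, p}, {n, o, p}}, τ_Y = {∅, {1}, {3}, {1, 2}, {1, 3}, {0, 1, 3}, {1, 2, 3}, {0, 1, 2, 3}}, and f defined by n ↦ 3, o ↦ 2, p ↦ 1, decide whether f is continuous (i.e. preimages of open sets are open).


f is NOT continuous.

Compute f^{-1}(U) for each U ∈ τ_Y:
  U = ∅: f^{-1}(U) = ∅ ∈ τ_X ✓.
  U = {1}: f^{-1}(U) = {p} ∉ τ_X ✗.
  U = {3}: f^{-1}(U) = {n} ∈ τ_X ✓.
  U = {1, 2}: f^{-1}(U) = {o, p} ∉ τ_X ✗.
  U = {1, 3}: f^{-1}(U) = {n, p} ∈ τ_X ✓.
  U = {0, 1, 3}: f^{-1}(U) = {n, p} ∈ τ_X ✓.
  U = {1, 2, 3}: f^{-1}(U) = {n, o, p} ∈ τ_X ✓.
  U = {0, 1, 2, 3}: f^{-1}(U) = {n, o, p} ∈ τ_X ✓.
Found U = {1} with f^{-1}(U) = {p} not in τ_X. Therefore f is NOT continuous.


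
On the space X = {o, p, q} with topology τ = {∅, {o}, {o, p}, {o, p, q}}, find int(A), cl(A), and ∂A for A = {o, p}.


int(A) = {o, p}, cl(A) = {o, p, q}, ∂A = {q}.

Closed sets in (X, τ) are complements of opens:
  closed(X, τ) = {∅, {q}, {p, q}, {o, p, q}}.
int(A) = ⋃ {U ∈ τ : U ⊆ A}. Opens contained in A: ∅, {o}, {o, p}.
Taking the union of these: int(A) = {o, p}.
cl(A) = ⋂ {C closed : A ⊆ C}. Closed sets containing A: {o, p, q}.
Intersecting these: cl(A) = {o, p, q}.
∂A = cl(A) ∖ int(A) = {o, p, q} ∖ {o, p} = {q}.


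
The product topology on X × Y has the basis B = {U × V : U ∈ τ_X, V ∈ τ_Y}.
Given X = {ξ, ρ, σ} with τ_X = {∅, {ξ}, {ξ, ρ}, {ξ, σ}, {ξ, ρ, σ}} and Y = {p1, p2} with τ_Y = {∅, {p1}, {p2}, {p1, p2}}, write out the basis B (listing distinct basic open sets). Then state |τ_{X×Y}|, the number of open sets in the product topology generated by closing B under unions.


Basis B = {∅ × ∅, {ξ} × {p1}, {ξ} × {p2}, {ξ} × {p1, p2}, {ξ, ρ} × {p1}, {ξ, σ} × {p1}, {ξ, ρ} × {p2}, {ξ, σ} × {p2}, {ξ, ρ, σ} × {p1}, {ξ, ρ, σ} × {p2}, {ξ, ρ} × {p1, p2}, {ξ, σ} × {p1, p2}, {ξ, ρ, σ} × {p1, p2}}; |τ_{X×Y}| = 25.

Enumerate products U × V with U ∈ τ_X, V ∈ τ_Y (deduplicated):
  ∅ × ∅ = {} (∅)
  {ξ} × {p1} = {(ξ,p1)}
  {ξ} × {p2} = {(ξ,p2)}
  {ξ} × {p1, p2} = {(ξ,p1), (ξ,p2)}
  {ξ, ρ} × {p1} = {(ξ,p1), (ρ,p1)}
  {ξ, σ} × {p1} = {(ξ,p1), (σ,p1)}
  {ξ, ρ} × {p2} = {(ξ,p2), (ρ,p2)}
  {ξ, σ} × {p2} = {(ξ,p2), (σ,p2)}
  {ξ, ρ, σ} × {p1} = {(ξ,p1), (ρ,p1), (σ,p1)}
  {ξ, ρ, σ} × {p2} = {(ξ,p2), (ρ,p2), (σ,p2)}
  {ξ, ρ} × {p1, p2} = {(ξ,p1), (ξ,p2), (ρ,p1), (ρ,p2)}
  {ξ, σ} × {p1, p2} = {(ξ,p1), (ξ,p2), (σ,p1), (σ,p2)}
  {ξ, ρ, σ} × {p1, p2} = {(ξ,p1), (ξ,p2), (ρ,p1), (ρ,p2), (σ,p1), (σ,p2)}
These 13 distinct sets form the basis B.
Close under arbitrary unions to get τ_{X×Y}; counting gives |τ_{X×Y}| = 25.


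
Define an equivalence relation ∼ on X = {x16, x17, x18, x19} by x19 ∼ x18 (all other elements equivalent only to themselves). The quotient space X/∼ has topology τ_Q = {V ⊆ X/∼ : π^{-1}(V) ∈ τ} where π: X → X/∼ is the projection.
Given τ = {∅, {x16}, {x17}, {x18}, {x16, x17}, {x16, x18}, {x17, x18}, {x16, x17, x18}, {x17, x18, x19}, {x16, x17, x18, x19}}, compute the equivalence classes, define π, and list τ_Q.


X/∼ = {[x16], [x17], [x18=x19]}; |τ_Q| = 6.

Equivalence classes: [x16], [x17], [x18=x19].
Quotient map π: X → X/∼ sends x16 ↦ [x16], x17 ↦ [x17], x18 ↦ [x18=x19], x19 ↦ [x18=x19].
For each subset V ⊆ X/∼, compute π^{-1}(V) ⊆ X and check whether π^{-1}(V) ∈ τ. V is open in τ_Q iff π^{-1}(V) ∈ τ.
  V = {}: π^{-1}(V) = ∅ ∈ τ ✓.
  V = {[x16]}: π^{-1}(V) = {x16} ∈ τ ✓.
  V = {[x17]}: π^{-1}(V) = {x17} ∈ τ ✓.
  V = {[x16], [x17]}: π^{-1}(V) = {x16, x17} ∈ τ ✓.
  V = {[x18=x19]}: π^{-1}(V) = {x18, x19} ∉ τ ✗.
  V = {[x16], [x18=x19]}: π^{-1}(V) = {x16, x18, x19} ∉ τ ✗.
  V = {[x17], [x18=x19]}: π^{-1}(V) = {x17, x18, x19} ∈ τ ✓.
  V = {[x16], [x17], [x18=x19]}: π^{-1}(V) = {x16, x17, x18, x19} ∈ τ ✓.
Open sets in the quotient: τ_Q = {{}, {[x16]}, {[x17]}, {[x16], [x17]}, {[x17], [x18=x19]}, {[x16], [x17], [x18=x19]}} (6 elements).


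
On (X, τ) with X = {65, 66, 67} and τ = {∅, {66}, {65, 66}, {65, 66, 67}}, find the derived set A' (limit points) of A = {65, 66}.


A' = {65, 67}

For each x ∈ X, list the open sets U ∈ τ with x ∈ U, then check whether U ∩ (A ∖ {x}) ≠ ∅ for every such U.
  x = 65: opens ∋ x are {65, 66}, {65, 66, 67}; each meets A ∖ {65}, so x IS a limit point.
  x = 66: open {66} ∋ x has {66} ∩ (A ∖ {66}) = ∅, so x is NOT a limit point.
  x = 67: opens ∋ x are {65, 66, 67}; each meets A ∖ {67}, so x IS a limit point.
Collecting: A' = {65, 67}.


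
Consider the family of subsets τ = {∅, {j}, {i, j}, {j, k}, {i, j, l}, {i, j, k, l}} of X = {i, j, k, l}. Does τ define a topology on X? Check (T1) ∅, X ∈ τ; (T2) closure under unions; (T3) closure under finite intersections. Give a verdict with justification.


τ is NOT a topology on X.

Axiom (T1): ∅ ∈ τ? Yes; X ∈ τ? Yes.
Axiom (T2/T3): check pairwise unions and intersections of members of τ.
Counterexample for (T2): {i, j} ∪ {j, k} = {i, j, k} ∉ τ. Therefore τ is NOT a topology.


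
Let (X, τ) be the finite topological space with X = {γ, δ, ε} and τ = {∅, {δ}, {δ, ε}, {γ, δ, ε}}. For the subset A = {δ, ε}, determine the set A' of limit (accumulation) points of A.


A' = {γ, ε}

For each x ∈ X, list the open sets U ∈ τ with x ∈ U, then check whether U ∩ (A ∖ {x}) ≠ ∅ for every such U.
  x = γ: opens ∋ x are {γ, δ, ε}; each meets A ∖ {γ}, so x IS a limit point.
  x = δ: open {δ} ∋ x has {δ} ∩ (A ∖ {δ}) = ∅, so x is NOT a limit point.
  x = ε: opens ∋ x are {δ, ε}, {γ, δ, ε}; each meets A ∖ {ε}, so x IS a limit point.
Collecting: A' = {γ, ε}.


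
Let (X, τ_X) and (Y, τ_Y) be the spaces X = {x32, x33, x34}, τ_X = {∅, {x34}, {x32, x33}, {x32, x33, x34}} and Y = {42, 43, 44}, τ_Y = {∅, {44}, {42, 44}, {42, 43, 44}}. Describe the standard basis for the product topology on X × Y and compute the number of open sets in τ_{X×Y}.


Basis B = {∅ × ∅, {x34} × {44}, {x32, x33} × {44}, {x34} × {42, 44}, {x32, x33, x34} × {44}, {x34} × {42, 43, 44}, {x32, x33} × {42, 44}, {x32, x33} × {42, 43, 44}, {x32, x33, x34} × {42, 44}, {x32, x33, x34} × {42, 43, 44}}; |τ_{X×Y}| = 16.

Enumerate products U × V with U ∈ τ_X, V ∈ τ_Y (deduplicated):
  ∅ × ∅ = {} (∅)
  {x34} × {44} = {(x34,44)}
  {x32, x33} × {44} = {(x32,44), (x33,44)}
  {x34} × {42, 44} = {(x34,42), (x34,44)}
  {x32, x33, x34} × {44} = {(x32,44), (x33,44), (x34,44)}
  {x34} × {42, 43, 44} = {(x34,42), (x34,43), (x34,44)}
  {x32, x33} × {42, 44} = {(x32,42), (x32,44), (x33,42), (x33,44)}
  {x32, x33} × {42, 43, 44} = {(x32,42), (x32,43), (x32,44), (x33,42), (x33,43), (x33,44)}
  {x32, x33, x34} × {42, 44} = {(x32,42), (x32,44), (x33,42), (x33,44), (x34,42), (x34,44)}
  {x32, x33, x34} × {42, 43, 44} = {(x32,42), (x32,43), (x32,44), (x33,42), (x33,43), (x33,44), (x34,42), (x34,43), (x34,44)}
These 10 distinct sets form the basis B.
Close under arbitrary unions to get τ_{X×Y}; counting gives |τ_{X×Y}| = 16.


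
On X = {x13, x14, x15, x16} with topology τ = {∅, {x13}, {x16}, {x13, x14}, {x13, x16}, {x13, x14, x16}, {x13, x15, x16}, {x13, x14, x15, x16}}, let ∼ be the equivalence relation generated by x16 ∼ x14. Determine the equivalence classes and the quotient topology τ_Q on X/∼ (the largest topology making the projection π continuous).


X/∼ = {[x13], [x14=x16], [x15]}; |τ_Q| = 4.

Equivalence classes: [x13], [x14=x16], [x15].
Quotient map π: X → X/∼ sends x13 ↦ [x13], x14 ↦ [x14=x16], x15 ↦ [x15], x16 ↦ [x14=x16].
For each subset V ⊆ X/∼, compute π^{-1}(V) ⊆ X and check whether π^{-1}(V) ∈ τ. V is open in τ_Q iff π^{-1}(V) ∈ τ.
  V = {}: π^{-1}(V) = ∅ ∈ τ ✓.
  V = {[x13]}: π^{-1}(V) = {x13} ∈ τ ✓.
  V = {[x14=x16]}: π^{-1}(V) = {x14, x16} ∉ τ ✗.
  V = {[x13], [x14=x16]}: π^{-1}(V) = {x13, x14, x16} ∈ τ ✓.
  V = {[x15]}: π^{-1}(V) = {x15} ∉ τ ✗.
  V = {[x13], [x15]}: π^{-1}(V) = {x13, x15} ∉ τ ✗.
  V = {[x14=x16], [x15]}: π^{-1}(V) = {x14, x15, x16} ∉ τ ✗.
  V = {[x13], [x14=x16], [x15]}: π^{-1}(V) = {x13, x14, x15, x16} ∈ τ ✓.
Open sets in the quotient: τ_Q = {{}, {[x13]}, {[x13], [x14=x16]}, {[x13], [x14=x16], [x15]}} (4 elements).


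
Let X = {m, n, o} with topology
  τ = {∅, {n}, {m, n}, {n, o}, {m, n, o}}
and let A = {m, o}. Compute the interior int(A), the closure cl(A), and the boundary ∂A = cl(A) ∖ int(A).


int(A) = ∅, cl(A) = {m, o}, ∂A = {m, o}.

Closed sets in (X, τ) are complements of opens:
  closed(X, τ) = {∅, {m}, {o}, {m, o}, {m, n, o}}.
int(A) = ⋃ {U ∈ τ : U ⊆ A}. Opens contained in A: ∅.
Taking the union of these: int(A) = ∅.
cl(A) = ⋂ {C closed : A ⊆ C}. Closed sets containing A: {m, o}, {m, n, o}.
Intersecting these: cl(A) = {m, o}.
∂A = cl(A) ∖ int(A) = {m, o} ∖ ∅ = {m, o}.


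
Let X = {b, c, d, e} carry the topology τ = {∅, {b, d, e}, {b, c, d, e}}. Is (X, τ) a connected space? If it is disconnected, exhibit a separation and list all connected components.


(X, τ) is connected.

Find clopen sets (U ∈ τ with X ∖ U ∈ τ):
  U = ∅, X ∖ U = {b, c, d, e} — both open, so U is clopen.
  U = {b, c, d, e}, X ∖ U = ∅ — both open, so U is clopen.
Only trivial clopens (∅ and X) exist, so (X, τ) is connected.
Compute connected components by grouping points that agree on all clopens:
  component: {b, c, d, e}


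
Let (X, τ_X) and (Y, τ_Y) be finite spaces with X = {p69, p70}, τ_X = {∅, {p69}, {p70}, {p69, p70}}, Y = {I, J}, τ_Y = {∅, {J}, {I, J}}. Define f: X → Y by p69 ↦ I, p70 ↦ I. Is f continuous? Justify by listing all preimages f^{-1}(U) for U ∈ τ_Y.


f IS continuous.

Compute f^{-1}(U) for each U ∈ τ_Y:
  U = ∅: f^{-1}(U) = ∅ ∈ τ_X ✓.
  U = {J}: f^{-1}(U) = ∅ ∈ τ_X ✓.
  U = {I, J}: f^{-1}(U) = {p69, p70} ∈ τ_X ✓.
Every preimage lies in τ_X, so f IS continuous.


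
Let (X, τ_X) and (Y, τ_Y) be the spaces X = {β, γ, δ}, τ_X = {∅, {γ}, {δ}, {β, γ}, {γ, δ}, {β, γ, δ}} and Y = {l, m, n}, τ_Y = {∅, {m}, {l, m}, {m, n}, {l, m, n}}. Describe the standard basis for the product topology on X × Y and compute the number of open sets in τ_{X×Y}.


Basis B = {∅ × ∅, {γ} × {m}, {δ} × {m}, {β, γ} × {m}, {γ} × {l, m}, {γ} × {m, n}, {γ, δ} × {m}, {δ} × {l, m}, {δ} × {m, n}, {β, γ, δ} × {m}, {γ} × {l, m, n}, {δ} × {l, m, n}, {β, γ} × {l, m}, {β, γ} × {m, n}, {γ, δ} × {l, m}, {γ, δ} × {m, n}, {β, γ} × {l, m, n}, {β, γ, δ} × {l, m}, {β, γ, δ} × {m, n}, {γ, δ} × {l, m, n}, {β, γ, δ} × {l, m, n}}; |τ_{X×Y}| = 70.

Enumerate products U × V with U ∈ τ_X, V ∈ τ_Y (deduplicated):
  ∅ × ∅ = {} (∅)
  {γ} × {m} = {(γ,m)}
  {δ} × {m} = {(δ,m)}
  {β, γ} × {m} = {(β,m), (γ,m)}
  {γ} × {l, m} = {(γ,l), (γ,m)}
  {γ} × {m, n} = {(γ,m), (γ,n)}
  {γ, δ} × {m} = {(γ,m), (δ,m)}
  {δ} × {l, m} = {(δ,l), (δ,m)}
  {δ} × {m, n} = {(δ,m), (δ,n)}
  {β, γ, δ} × {m} = {(β,m), (γ,m), (δ,m)}
  {γ} × {l, m, n} = {(γ,l), (γ,m), (γ,n)}
  {δ} × {l, m, n} = {(δ,l), (δ,m), (δ,n)}
  {β, γ} × {l, m} = {(β,l), (β,m), (γ,l), (γ,m)}
  {β, γ} × {m, n} = {(β,m), (β,n), (γ,m), (γ,n)}
  {γ, δ} × {l, m} = {(γ,l), (γ,m), (δ,l), (δ,m)}
  {γ, δ} × {m, n} = {(γ,m), (γ,n), (δ,m), (δ,n)}
  {β, γ} × {l, m, n} = {(β,l), (β,m), (β,n), (γ,l), (γ,m), (γ,n)}
  {β, γ, δ} × {l, m} = {(β,l), (β,m), (γ,l), (γ,m), (δ,l), (δ,m)}
  {β, γ, δ} × {m, n} = {(β,m), (β,n), (γ,m), (γ,n), (δ,m), (δ,n)}
  {γ, δ} × {l, m, n} = {(γ,l), (γ,m), (γ,n), (δ,l), (δ,m), (δ,n)}
  {β, γ, δ} × {l, m, n} = {(β,l), (β,m), (β,n), (γ,l), (γ,m), (γ,n), (δ,l), (δ,m), (δ,n)}
These 21 distinct sets form the basis B.
Close under arbitrary unions to get τ_{X×Y}; counting gives |τ_{X×Y}| = 70.


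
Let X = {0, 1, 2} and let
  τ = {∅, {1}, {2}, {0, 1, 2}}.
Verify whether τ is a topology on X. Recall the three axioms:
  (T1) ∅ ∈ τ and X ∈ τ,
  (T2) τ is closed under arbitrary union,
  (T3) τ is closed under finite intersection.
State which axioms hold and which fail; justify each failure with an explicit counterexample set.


τ is NOT a topology on X.

Axiom (T1): ∅ ∈ τ? Yes; X ∈ τ? Yes.
Axiom (T2/T3): check pairwise unions and intersections of members of τ.
Counterexample for (T2): {1} ∪ {2} = {1, 2} ∉ τ. Therefore τ is NOT a topology.


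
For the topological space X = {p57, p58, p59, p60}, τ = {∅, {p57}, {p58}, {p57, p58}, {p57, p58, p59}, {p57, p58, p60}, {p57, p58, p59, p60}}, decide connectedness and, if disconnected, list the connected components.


(X, τ) is connected.

Find clopen sets (U ∈ τ with X ∖ U ∈ τ):
  U = ∅, X ∖ U = {p57, p58, p59, p60} — both open, so U is clopen.
  U = {p57, p58, p59, p60}, X ∖ U = ∅ — both open, so U is clopen.
Only trivial clopens (∅ and X) exist, so (X, τ) is connected.
Compute connected components by grouping points that agree on all clopens:
  component: {p57, p58, p59, p60}


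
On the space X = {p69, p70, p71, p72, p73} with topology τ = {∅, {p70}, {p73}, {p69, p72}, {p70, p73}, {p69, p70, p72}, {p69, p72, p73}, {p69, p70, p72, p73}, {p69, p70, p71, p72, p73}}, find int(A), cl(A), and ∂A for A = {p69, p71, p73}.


int(A) = {p73}, cl(A) = {p69, p71, p72, p73}, ∂A = {p69, p71, p72}.

Closed sets in (X, τ) are complements of opens:
  closed(X, τ) = {∅, {p71}, {p70, p71}, {p71, p73}, {p69, p71, p72}, {p70, p71, p73}, {p69, p70, p71, p72}, {p69, p71, p72, p73}, {p69, p70, p71, p72, p73}}.
int(A) = ⋃ {U ∈ τ : U ⊆ A}. Opens contained in A: ∅, {p73}.
Taking the union of these: int(A) = {p73}.
cl(A) = ⋂ {C closed : A ⊆ C}. Closed sets containing A: {p69, p71, p72, p73}, {p69, p70, p71, p72, p73}.
Intersecting these: cl(A) = {p69, p71, p72, p73}.
∂A = cl(A) ∖ int(A) = {p69, p71, p72, p73} ∖ {p73} = {p69, p71, p72}.


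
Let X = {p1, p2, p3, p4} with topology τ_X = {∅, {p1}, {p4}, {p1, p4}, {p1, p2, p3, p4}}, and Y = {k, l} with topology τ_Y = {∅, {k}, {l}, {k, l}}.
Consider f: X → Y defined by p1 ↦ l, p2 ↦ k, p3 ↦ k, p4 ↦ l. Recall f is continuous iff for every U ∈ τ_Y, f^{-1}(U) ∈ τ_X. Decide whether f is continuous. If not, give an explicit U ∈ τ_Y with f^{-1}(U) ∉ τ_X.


f is NOT continuous.

Compute f^{-1}(U) for each U ∈ τ_Y:
  U = ∅: f^{-1}(U) = ∅ ∈ τ_X ✓.
  U = {k}: f^{-1}(U) = {p2, p3} ∉ τ_X ✗.
  U = {l}: f^{-1}(U) = {p1, p4} ∈ τ_X ✓.
  U = {k, l}: f^{-1}(U) = {p1, p2, p3, p4} ∈ τ_X ✓.
Found U = {k} with f^{-1}(U) = {p2, p3} not in τ_X. Therefore f is NOT continuous.


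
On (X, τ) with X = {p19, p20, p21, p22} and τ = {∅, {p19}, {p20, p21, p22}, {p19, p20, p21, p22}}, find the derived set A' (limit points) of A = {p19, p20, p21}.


A' = {p20, p21, p22}

For each x ∈ X, list the open sets U ∈ τ with x ∈ U, then check whether U ∩ (A ∖ {x}) ≠ ∅ for every such U.
  x = p19: open {p19} ∋ x has {p19} ∩ (A ∖ {p19}) = ∅, so x is NOT a limit point.
  x = p20: opens ∋ x are {p20, p21, p22}, {p19, p20, p21, p22}; each meets A ∖ {p20}, so x IS a limit point.
  x = p21: opens ∋ x are {p20, p21, p22}, {p19, p20, p21, p22}; each meets A ∖ {p21}, so x IS a limit point.
  x = p22: opens ∋ x are {p20, p21, p22}, {p19, p20, p21, p22}; each meets A ∖ {p22}, so x IS a limit point.
Collecting: A' = {p20, p21, p22}.


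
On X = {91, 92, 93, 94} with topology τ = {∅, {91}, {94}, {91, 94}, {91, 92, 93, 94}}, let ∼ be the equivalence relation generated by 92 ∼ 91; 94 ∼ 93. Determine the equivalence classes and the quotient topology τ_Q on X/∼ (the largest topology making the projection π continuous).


X/∼ = {[91=92], [93=94]}; |τ_Q| = 2.

Equivalence classes: [91=92], [93=94].
Quotient map π: X → X/∼ sends 91 ↦ [91=92], 92 ↦ [91=92], 93 ↦ [93=94], 94 ↦ [93=94].
For each subset V ⊆ X/∼, compute π^{-1}(V) ⊆ X and check whether π^{-1}(V) ∈ τ. V is open in τ_Q iff π^{-1}(V) ∈ τ.
  V = {}: π^{-1}(V) = ∅ ∈ τ ✓.
  V = {[91=92]}: π^{-1}(V) = {91, 92} ∉ τ ✗.
  V = {[93=94]}: π^{-1}(V) = {93, 94} ∉ τ ✗.
  V = {[91=92], [93=94]}: π^{-1}(V) = {91, 92, 93, 94} ∈ τ ✓.
Open sets in the quotient: τ_Q = {{}, {[91=92], [93=94]}} (2 elements).


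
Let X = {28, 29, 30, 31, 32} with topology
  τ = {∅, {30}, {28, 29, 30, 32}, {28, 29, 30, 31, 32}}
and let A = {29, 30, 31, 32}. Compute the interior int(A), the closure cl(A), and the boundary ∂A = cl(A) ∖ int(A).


int(A) = {30}, cl(A) = {28, 29, 30, 31, 32}, ∂A = {28, 29, 31, 32}.

Closed sets in (X, τ) are complements of opens:
  closed(X, τ) = {∅, {31}, {28, 29, 31, 32}, {28, 29, 30, 31, 32}}.
int(A) = ⋃ {U ∈ τ : U ⊆ A}. Opens contained in A: ∅, {30}.
Taking the union of these: int(A) = {30}.
cl(A) = ⋂ {C closed : A ⊆ C}. Closed sets containing A: {28, 29, 30, 31, 32}.
Intersecting these: cl(A) = {28, 29, 30, 31, 32}.
∂A = cl(A) ∖ int(A) = {28, 29, 30, 31, 32} ∖ {30} = {28, 29, 31, 32}.


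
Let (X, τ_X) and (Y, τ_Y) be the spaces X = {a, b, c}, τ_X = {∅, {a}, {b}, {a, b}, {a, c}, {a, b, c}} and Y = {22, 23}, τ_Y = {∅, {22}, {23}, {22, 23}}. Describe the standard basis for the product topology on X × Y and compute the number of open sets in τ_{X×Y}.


Basis B = {∅ × ∅, {a} × {22}, {a} × {23}, {b} × {22}, {b} × {23}, {a} × {22, 23}, {a, b} × {22}, {a, c} × {22}, {a, b} × {23}, {a, c} × {23}, {b} × {22, 23}, {a, b, c} × {22}, {a, b, c} × {23}, {a, b} × {22, 23}, {a, c} × {22, 23}, {a, b, c} × {22, 23}}; |τ_{X×Y}| = 36.

Enumerate products U × V with U ∈ τ_X, V ∈ τ_Y (deduplicated):
  ∅ × ∅ = {} (∅)
  {a} × {22} = {(a,22)}
  {a} × {23} = {(a,23)}
  {b} × {22} = {(b,22)}
  {b} × {23} = {(b,23)}
  {a} × {22, 23} = {(a,22), (a,23)}
  {a, b} × {22} = {(a,22), (b,22)}
  {a, c} × {22} = {(a,22), (c,22)}
  {a, b} × {23} = {(a,23), (b,23)}
  {a, c} × {23} = {(a,23), (c,23)}
  {b} × {22, 23} = {(b,22), (b,23)}
  {a, b, c} × {22} = {(a,22), (b,22), (c,22)}
  {a, b, c} × {23} = {(a,23), (b,23), (c,23)}
  {a, b} × {22, 23} = {(a,22), (a,23), (b,22), (b,23)}
  {a, c} × {22, 23} = {(a,22), (a,23), (c,22), (c,23)}
  {a, b, c} × {22, 23} = {(a,22), (a,23), (b,22), (b,23), (c,22), (c,23)}
These 16 distinct sets form the basis B.
Close under arbitrary unions to get τ_{X×Y}; counting gives |τ_{X×Y}| = 36.


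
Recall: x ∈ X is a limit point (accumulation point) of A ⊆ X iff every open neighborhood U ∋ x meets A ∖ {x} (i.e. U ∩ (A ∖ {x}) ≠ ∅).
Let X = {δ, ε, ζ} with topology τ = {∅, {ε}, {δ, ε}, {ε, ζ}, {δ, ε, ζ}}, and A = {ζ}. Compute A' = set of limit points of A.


A' = ∅

For each x ∈ X, list the open sets U ∈ τ with x ∈ U, then check whether U ∩ (A ∖ {x}) ≠ ∅ for every such U.
  x = δ: open {δ, ε} ∋ x has {δ, ε} ∩ (A ∖ {δ}) = ∅, so x is NOT a limit point.
  x = ε: open {ε} ∋ x has {ε} ∩ (A ∖ {ε}) = ∅, so x is NOT a limit point.
  x = ζ: open {ε, ζ} ∋ x has {ε, ζ} ∩ (A ∖ {ζ}) = ∅, so x is NOT a limit point.
Collecting: A' = ∅.


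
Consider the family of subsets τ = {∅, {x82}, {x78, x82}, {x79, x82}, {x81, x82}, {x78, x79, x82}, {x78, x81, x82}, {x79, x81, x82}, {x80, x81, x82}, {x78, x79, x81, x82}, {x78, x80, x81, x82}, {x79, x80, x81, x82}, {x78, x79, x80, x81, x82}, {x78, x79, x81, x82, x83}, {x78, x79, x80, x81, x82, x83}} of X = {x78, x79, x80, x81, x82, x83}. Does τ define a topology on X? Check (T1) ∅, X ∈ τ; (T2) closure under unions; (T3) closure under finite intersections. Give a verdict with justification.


τ IS a topology on X.

Axiom (T1): ∅ ∈ τ? Yes; X ∈ τ? Yes.
Axiom (T2/T3): check pairwise unions and intersections of members of τ.
All pairwise intersections and unions checked — each lies in τ. Therefore τ satisfies (T1), (T2), (T3): it IS a topology on X.


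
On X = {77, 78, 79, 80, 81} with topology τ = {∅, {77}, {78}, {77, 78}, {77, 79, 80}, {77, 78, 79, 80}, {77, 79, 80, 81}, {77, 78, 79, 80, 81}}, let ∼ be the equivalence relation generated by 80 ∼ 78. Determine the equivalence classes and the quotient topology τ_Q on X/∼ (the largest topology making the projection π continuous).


X/∼ = {[77], [78=80], [79], [81]}; |τ_Q| = 4.

Equivalence classes: [77], [78=80], [79], [81].
Quotient map π: X → X/∼ sends 77 ↦ [77], 78 ↦ [78=80], 79 ↦ [79], 80 ↦ [78=80], 81 ↦ [81].
For each subset V ⊆ X/∼, compute π^{-1}(V) ⊆ X and check whether π^{-1}(V) ∈ τ. V is open in τ_Q iff π^{-1}(V) ∈ τ.
  V = {}: π^{-1}(V) = ∅ ∈ τ ✓.
  V = {[77]}: π^{-1}(V) = {77} ∈ τ ✓.
  V = {[78=80]}: π^{-1}(V) = {78, 80} ∉ τ ✗.
  V = {[77], [78=80]}: π^{-1}(V) = {77, 78, 80} ∉ τ ✗.
  V = {[79]}: π^{-1}(V) = {79} ∉ τ ✗.
  V = {[77], [79]}: π^{-1}(V) = {77, 79} ∉ τ ✗.
  V = {[78=80], [79]}: π^{-1}(V) = {78, 79, 80} ∉ τ ✗.
  V = {[77], [78=80], [79]}: π^{-1}(V) = {77, 78, 79, 80} ∈ τ ✓.
  V = {[81]}: π^{-1}(V) = {81} ∉ τ ✗.
  V = {[77], [81]}: π^{-1}(V) = {77, 81} ∉ τ ✗.
  V = {[78=80], [81]}: π^{-1}(V) = {78, 80, 81} ∉ τ ✗.
  V = {[77], [78=80], [81]}: π^{-1}(V) = {77, 78, 80, 81} ∉ τ ✗.
  V = {[79], [81]}: π^{-1}(V) = {79, 81} ∉ τ ✗.
  V = {[77], [79], [81]}: π^{-1}(V) = {77, 79, 81} ∉ τ ✗.
  V = {[78=80], [79], [81]}: π^{-1}(V) = {78, 79, 80, 81} ∉ τ ✗.
  V = {[77], [78=80], [79], [81]}: π^{-1}(V) = {77, 78, 79, 80, 81} ∈ τ ✓.
Open sets in the quotient: τ_Q = {{}, {[77]}, {[77], [78=80], [79]}, {[77], [78=80], [79], [81]}} (4 elements).


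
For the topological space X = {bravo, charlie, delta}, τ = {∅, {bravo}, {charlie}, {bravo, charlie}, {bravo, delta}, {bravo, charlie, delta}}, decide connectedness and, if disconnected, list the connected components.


(X, τ) is disconnected; components = [{charlie}, {bravo, delta}].

Find clopen sets (U ∈ τ with X ∖ U ∈ τ):
  U = ∅, X ∖ U = {bravo, charlie, delta} — both open, so U is clopen.
  U = {charlie}, X ∖ U = {bravo, delta} — both open, so U is clopen.
  U = {bravo, delta}, X ∖ U = {charlie} — both open, so U is clopen.
  U = {bravo, charlie, delta}, X ∖ U = ∅ — both open, so U is clopen.
Nontrivial clopen(s) exist: e.g. {bravo, delta}. So (X, τ) is disconnected.
Compute connected components by grouping points that agree on all clopens:
  component: {charlie}
  component: {bravo, delta}


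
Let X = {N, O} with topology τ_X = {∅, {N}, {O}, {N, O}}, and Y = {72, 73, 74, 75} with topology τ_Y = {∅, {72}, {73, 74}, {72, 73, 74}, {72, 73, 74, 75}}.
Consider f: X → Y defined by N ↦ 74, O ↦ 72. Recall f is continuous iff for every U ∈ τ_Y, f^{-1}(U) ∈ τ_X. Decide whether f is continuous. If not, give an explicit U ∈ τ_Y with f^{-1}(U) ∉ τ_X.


f IS continuous.

Compute f^{-1}(U) for each U ∈ τ_Y:
  U = ∅: f^{-1}(U) = ∅ ∈ τ_X ✓.
  U = {72}: f^{-1}(U) = {O} ∈ τ_X ✓.
  U = {73, 74}: f^{-1}(U) = {N} ∈ τ_X ✓.
  U = {72, 73, 74}: f^{-1}(U) = {N, O} ∈ τ_X ✓.
  U = {72, 73, 74, 75}: f^{-1}(U) = {N, O} ∈ τ_X ✓.
Every preimage lies in τ_X, so f IS continuous.


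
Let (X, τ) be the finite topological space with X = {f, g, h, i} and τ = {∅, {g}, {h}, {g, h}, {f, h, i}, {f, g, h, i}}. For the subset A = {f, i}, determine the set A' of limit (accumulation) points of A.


A' = {f, i}

For each x ∈ X, list the open sets U ∈ τ with x ∈ U, then check whether U ∩ (A ∖ {x}) ≠ ∅ for every such U.
  x = f: opens ∋ x are {f, h, i}, {f, g, h, i}; each meets A ∖ {f}, so x IS a limit point.
  x = g: open {g} ∋ x has {g} ∩ (A ∖ {g}) = ∅, so x is NOT a limit point.
  x = h: open {h} ∋ x has {h} ∩ (A ∖ {h}) = ∅, so x is NOT a limit point.
  x = i: opens ∋ x are {f, h, i}, {f, g, h, i}; each meets A ∖ {i}, so x IS a limit point.
Collecting: A' = {f, i}.


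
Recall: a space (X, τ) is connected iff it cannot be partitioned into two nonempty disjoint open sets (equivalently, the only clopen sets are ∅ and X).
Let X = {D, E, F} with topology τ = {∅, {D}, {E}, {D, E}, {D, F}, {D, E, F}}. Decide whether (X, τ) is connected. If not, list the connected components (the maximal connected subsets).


(X, τ) is disconnected; components = [{E}, {D, F}].

Find clopen sets (U ∈ τ with X ∖ U ∈ τ):
  U = ∅, X ∖ U = {D, E, F} — both open, so U is clopen.
  U = {E}, X ∖ U = {D, F} — both open, so U is clopen.
  U = {D, F}, X ∖ U = {E} — both open, so U is clopen.
  U = {D, E, F}, X ∖ U = ∅ — both open, so U is clopen.
Nontrivial clopen(s) exist: e.g. {D, F}. So (X, τ) is disconnected.
Compute connected components by grouping points that agree on all clopens:
  component: {E}
  component: {D, F}


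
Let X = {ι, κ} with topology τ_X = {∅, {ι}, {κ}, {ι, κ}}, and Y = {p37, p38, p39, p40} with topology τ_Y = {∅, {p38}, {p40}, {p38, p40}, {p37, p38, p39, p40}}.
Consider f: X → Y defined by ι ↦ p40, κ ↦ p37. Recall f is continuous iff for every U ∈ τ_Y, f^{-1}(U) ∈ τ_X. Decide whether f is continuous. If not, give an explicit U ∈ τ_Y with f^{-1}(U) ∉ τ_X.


f IS continuous.

Compute f^{-1}(U) for each U ∈ τ_Y:
  U = ∅: f^{-1}(U) = ∅ ∈ τ_X ✓.
  U = {p38}: f^{-1}(U) = ∅ ∈ τ_X ✓.
  U = {p40}: f^{-1}(U) = {ι} ∈ τ_X ✓.
  U = {p38, p40}: f^{-1}(U) = {ι} ∈ τ_X ✓.
  U = {p37, p38, p39, p40}: f^{-1}(U) = {ι, κ} ∈ τ_X ✓.
Every preimage lies in τ_X, so f IS continuous.


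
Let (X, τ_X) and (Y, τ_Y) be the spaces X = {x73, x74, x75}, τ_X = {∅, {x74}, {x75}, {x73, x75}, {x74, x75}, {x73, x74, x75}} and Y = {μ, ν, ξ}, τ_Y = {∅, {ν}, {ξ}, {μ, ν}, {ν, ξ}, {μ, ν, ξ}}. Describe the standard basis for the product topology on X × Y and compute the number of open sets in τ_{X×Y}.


Basis B = {∅ × ∅, {x74} × {ν}, {x74} × {ξ}, {x75} × {ν}, {x75} × {ξ}, {x73, x75} × {ν}, {x73, x75} × {ξ}, {x74} × {μ, ν}, {x74} × {ν, ξ}, {x74, x75} × {ν}, {x74, x75} × {ξ}, {x75} × {μ, ν}, {x75} × {ν, ξ}, {x73, x74, x75} × {ν}, {x73, x74, x75} × {ξ}, {x74} × {μ, ν, ξ}, {x75} × {μ, ν, ξ}, {x73, x75} × {μ, ν}, {x73, x75} × {ν, ξ}, {x74, x75} × {μ, ν}, {x74, x75} × {ν, ξ}, {x73, x75} × {μ, ν, ξ}, {x73, x74, x75} × {μ, ν}, {x73, x74, x75} × {ν, ξ}, {x74, x75} × {μ, ν, ξ}, {x73, x74, x75} × {μ, ν, ξ}}; |τ_{X×Y}| = 108.

Enumerate products U × V with U ∈ τ_X, V ∈ τ_Y (deduplicated):
  ∅ × ∅ = {} (∅)
  {x74} × {ν} = {(x74,ν)}
  {x74} × {ξ} = {(x74,ξ)}
  {x75} × {ν} = {(x75,ν)}
  {x75} × {ξ} = {(x75,ξ)}
  {x73, x75} × {ν} = {(x73,ν), (x75,ν)}
  {x73, x75} × {ξ} = {(x73,ξ), (x75,ξ)}
  {x74} × {μ, ν} = {(x74,μ), (x74,ν)}
  {x74} × {ν, ξ} = {(x74,ν), (x74,ξ)}
  {x74, x75} × {ν} = {(x74,ν), (x75,ν)}
  {x74, x75} × {ξ} = {(x74,ξ), (x75,ξ)}
  {x75} × {μ, ν} = {(x75,μ), (x75,ν)}
  {x75} × {ν, ξ} = {(x75,ν), (x75,ξ)}
  {x73, x74, x75} × {ν} = {(x73,ν), (x74,ν), (x75,ν)}
  {x73, x74, x75} × {ξ} = {(x73,ξ), (x74,ξ), (x75,ξ)}
  {x74} × {μ, ν, ξ} = {(x74,μ), (x74,ν), (x74,ξ)}
  {x75} × {μ, ν, ξ} = {(x75,μ), (x75,ν), (x75,ξ)}
  {x73, x75} × {μ, ν} = {(x73,μ), (x73,ν), (x75,μ), (x75,ν)}
  {x73, x75} × {ν, ξ} = {(x73,ν), (x73,ξ), (x75,ν), (x75,ξ)}
  {x74, x75} × {μ, ν} = {(x74,μ), (x74,ν), (x75,μ), (x75,ν)}
  {x74, x75} × {ν, ξ} = {(x74,ν), (x74,ξ), (x75,ν), (x75,ξ)}
  {x73, x75} × {μ, ν, ξ} = {(x73,μ), (x73,ν), (x73,ξ), (x75,μ), (x75,ν), (x75,ξ)}
  {x73, x74, x75} × {μ, ν} = {(x73,μ), (x73,ν), (x74,μ), (x74,ν), (x75,μ), (x75,ν)}
  {x73, x74, x75} × {ν, ξ} = {(x73,ν), (x73,ξ), (x74,ν), (x74,ξ), (x75,ν), (x75,ξ)}
  {x74, x75} × {μ, ν, ξ} = {(x74,μ), (x74,ν), (x74,ξ), (x75,μ), (x75,ν), (x75,ξ)}
  {x73, x74, x75} × {μ, ν, ξ} = {(x73,μ), (x73,ν), (x73,ξ), (x74,μ), (x74,ν), (x74,ξ), (x75,μ), (x75,ν), (x75,ξ)}
These 26 distinct sets form the basis B.
Close under arbitrary unions to get τ_{X×Y}; counting gives |τ_{X×Y}| = 108.


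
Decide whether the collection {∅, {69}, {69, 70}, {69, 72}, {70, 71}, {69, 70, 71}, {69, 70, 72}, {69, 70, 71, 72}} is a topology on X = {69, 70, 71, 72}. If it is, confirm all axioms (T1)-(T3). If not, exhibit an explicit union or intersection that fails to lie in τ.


τ is NOT a topology on X.

Axiom (T1): ∅ ∈ τ? Yes; X ∈ τ? Yes.
Axiom (T2/T3): check pairwise unions and intersections of members of τ.
Counterexample for (T3): {69, 70} ∩ {70, 71} = {70} ∉ τ. Therefore τ is NOT a topology.


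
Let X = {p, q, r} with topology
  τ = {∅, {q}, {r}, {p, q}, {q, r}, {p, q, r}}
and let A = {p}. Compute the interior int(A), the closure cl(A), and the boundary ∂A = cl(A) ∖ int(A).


int(A) = ∅, cl(A) = {p}, ∂A = {p}.

Closed sets in (X, τ) are complements of opens:
  closed(X, τ) = {∅, {p}, {r}, {p, q}, {p, r}, {p, q, r}}.
int(A) = ⋃ {U ∈ τ : U ⊆ A}. Opens contained in A: ∅.
Taking the union of these: int(A) = ∅.
cl(A) = ⋂ {C closed : A ⊆ C}. Closed sets containing A: {p}, {p, q}, {p, r}, {p, q, r}.
Intersecting these: cl(A) = {p}.
∂A = cl(A) ∖ int(A) = {p} ∖ ∅ = {p}.


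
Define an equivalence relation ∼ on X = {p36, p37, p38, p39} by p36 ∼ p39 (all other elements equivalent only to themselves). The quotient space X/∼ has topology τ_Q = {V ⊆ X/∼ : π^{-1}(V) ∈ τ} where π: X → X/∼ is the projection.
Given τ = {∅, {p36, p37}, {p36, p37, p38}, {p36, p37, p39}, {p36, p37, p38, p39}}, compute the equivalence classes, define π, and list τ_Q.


X/∼ = {[p36=p39], [p37], [p38]}; |τ_Q| = 3.

Equivalence classes: [p36=p39], [p37], [p38].
Quotient map π: X → X/∼ sends p36 ↦ [p36=p39], p37 ↦ [p37], p38 ↦ [p38], p39 ↦ [p36=p39].
For each subset V ⊆ X/∼, compute π^{-1}(V) ⊆ X and check whether π^{-1}(V) ∈ τ. V is open in τ_Q iff π^{-1}(V) ∈ τ.
  V = {}: π^{-1}(V) = ∅ ∈ τ ✓.
  V = {[p36=p39]}: π^{-1}(V) = {p36, p39} ∉ τ ✗.
  V = {[p37]}: π^{-1}(V) = {p37} ∉ τ ✗.
  V = {[p36=p39], [p37]}: π^{-1}(V) = {p36, p37, p39} ∈ τ ✓.
  V = {[p38]}: π^{-1}(V) = {p38} ∉ τ ✗.
  V = {[p36=p39], [p38]}: π^{-1}(V) = {p36, p38, p39} ∉ τ ✗.
  V = {[p37], [p38]}: π^{-1}(V) = {p37, p38} ∉ τ ✗.
  V = {[p36=p39], [p37], [p38]}: π^{-1}(V) = {p36, p37, p38, p39} ∈ τ ✓.
Open sets in the quotient: τ_Q = {{}, {[p36=p39], [p37]}, {[p36=p39], [p37], [p38]}} (3 elements).


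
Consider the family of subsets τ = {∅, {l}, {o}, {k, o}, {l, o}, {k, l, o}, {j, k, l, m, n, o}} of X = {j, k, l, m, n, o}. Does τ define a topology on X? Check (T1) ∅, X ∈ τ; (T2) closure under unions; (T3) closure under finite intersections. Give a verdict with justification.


τ IS a topology on X.

Axiom (T1): ∅ ∈ τ? Yes; X ∈ τ? Yes.
Axiom (T2/T3): check pairwise unions and intersections of members of τ.
All pairwise intersections and unions checked — each lies in τ. Therefore τ satisfies (T1), (T2), (T3): it IS a topology on X.


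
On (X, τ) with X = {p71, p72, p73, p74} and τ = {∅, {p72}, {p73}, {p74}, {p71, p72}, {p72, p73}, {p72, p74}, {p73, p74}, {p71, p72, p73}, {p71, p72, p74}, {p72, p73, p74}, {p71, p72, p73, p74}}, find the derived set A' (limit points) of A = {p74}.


A' = ∅

For each x ∈ X, list the open sets U ∈ τ with x ∈ U, then check whether U ∩ (A ∖ {x}) ≠ ∅ for every such U.
  x = p71: open {p71, p72} ∋ x has {p71, p72} ∩ (A ∖ {p71}) = ∅, so x is NOT a limit point.
  x = p72: open {p72} ∋ x has {p72} ∩ (A ∖ {p72}) = ∅, so x is NOT a limit point.
  x = p73: open {p73} ∋ x has {p73} ∩ (A ∖ {p73}) = ∅, so x is NOT a limit point.
  x = p74: open {p74} ∋ x has {p74} ∩ (A ∖ {p74}) = ∅, so x is NOT a limit point.
Collecting: A' = ∅.


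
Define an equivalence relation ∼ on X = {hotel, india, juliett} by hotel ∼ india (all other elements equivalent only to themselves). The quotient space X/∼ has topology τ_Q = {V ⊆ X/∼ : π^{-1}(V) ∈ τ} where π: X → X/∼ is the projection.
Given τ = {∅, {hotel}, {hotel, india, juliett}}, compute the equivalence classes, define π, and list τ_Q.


X/∼ = {[hotel=india], [juliett]}; |τ_Q| = 2.

Equivalence classes: [hotel=india], [juliett].
Quotient map π: X → X/∼ sends hotel ↦ [hotel=india], india ↦ [hotel=india], juliett ↦ [juliett].
For each subset V ⊆ X/∼, compute π^{-1}(V) ⊆ X and check whether π^{-1}(V) ∈ τ. V is open in τ_Q iff π^{-1}(V) ∈ τ.
  V = {}: π^{-1}(V) = ∅ ∈ τ ✓.
  V = {[hotel=india]}: π^{-1}(V) = {hotel, india} ∉ τ ✗.
  V = {[juliett]}: π^{-1}(V) = {juliett} ∉ τ ✗.
  V = {[hotel=india], [juliett]}: π^{-1}(V) = {hotel, india, juliett} ∈ τ ✓.
Open sets in the quotient: τ_Q = {{}, {[hotel=india], [juliett]}} (2 elements).


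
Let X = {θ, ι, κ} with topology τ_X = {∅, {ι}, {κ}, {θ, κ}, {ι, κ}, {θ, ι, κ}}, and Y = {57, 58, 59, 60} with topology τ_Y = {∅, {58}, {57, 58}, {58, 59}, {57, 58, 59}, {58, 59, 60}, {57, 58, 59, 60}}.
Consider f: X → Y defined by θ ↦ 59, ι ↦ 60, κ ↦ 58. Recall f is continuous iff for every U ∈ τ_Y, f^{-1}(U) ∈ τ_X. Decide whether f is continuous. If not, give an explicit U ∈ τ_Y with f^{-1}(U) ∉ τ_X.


f IS continuous.

Compute f^{-1}(U) for each U ∈ τ_Y:
  U = ∅: f^{-1}(U) = ∅ ∈ τ_X ✓.
  U = {58}: f^{-1}(U) = {κ} ∈ τ_X ✓.
  U = {57, 58}: f^{-1}(U) = {κ} ∈ τ_X ✓.
  U = {58, 59}: f^{-1}(U) = {θ, κ} ∈ τ_X ✓.
  U = {57, 58, 59}: f^{-1}(U) = {θ, κ} ∈ τ_X ✓.
  U = {58, 59, 60}: f^{-1}(U) = {θ, ι, κ} ∈ τ_X ✓.
  U = {57, 58, 59, 60}: f^{-1}(U) = {θ, ι, κ} ∈ τ_X ✓.
Every preimage lies in τ_X, so f IS continuous.


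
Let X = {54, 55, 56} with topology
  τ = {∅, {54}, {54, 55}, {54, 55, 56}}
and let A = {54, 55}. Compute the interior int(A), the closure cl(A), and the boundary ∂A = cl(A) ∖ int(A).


int(A) = {54, 55}, cl(A) = {54, 55, 56}, ∂A = {56}.

Closed sets in (X, τ) are complements of opens:
  closed(X, τ) = {∅, {56}, {55, 56}, {54, 55, 56}}.
int(A) = ⋃ {U ∈ τ : U ⊆ A}. Opens contained in A: ∅, {54}, {54, 55}.
Taking the union of these: int(A) = {54, 55}.
cl(A) = ⋂ {C closed : A ⊆ C}. Closed sets containing A: {54, 55, 56}.
Intersecting these: cl(A) = {54, 55, 56}.
∂A = cl(A) ∖ int(A) = {54, 55, 56} ∖ {54, 55} = {56}.


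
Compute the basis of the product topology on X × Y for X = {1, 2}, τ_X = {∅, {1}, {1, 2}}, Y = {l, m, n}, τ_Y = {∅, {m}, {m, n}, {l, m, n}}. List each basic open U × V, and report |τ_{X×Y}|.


Basis B = {∅ × ∅, {1} × {m}, {1} × {m, n}, {1, 2} × {m}, {1} × {l, m, n}, {1, 2} × {m, n}, {1, 2} × {l, m, n}}; |τ_{X×Y}| = 10.

Enumerate products U × V with U ∈ τ_X, V ∈ τ_Y (deduplicated):
  ∅ × ∅ = {} (∅)
  {1} × {m} = {(1,m)}
  {1} × {m, n} = {(1,m), (1,n)}
  {1, 2} × {m} = {(1,m), (2,m)}
  {1} × {l, m, n} = {(1,l), (1,m), (1,n)}
  {1, 2} × {m, n} = {(1,m), (1,n), (2,m), (2,n)}
  {1, 2} × {l, m, n} = {(1,l), (1,m), (1,n), (2,l), (2,m), (2,n)}
These 7 distinct sets form the basis B.
Close under arbitrary unions to get τ_{X×Y}; counting gives |τ_{X×Y}| = 10.


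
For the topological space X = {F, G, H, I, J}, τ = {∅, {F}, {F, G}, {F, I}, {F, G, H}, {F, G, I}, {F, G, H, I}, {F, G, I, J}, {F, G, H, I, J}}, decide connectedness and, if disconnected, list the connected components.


(X, τ) is connected.

Find clopen sets (U ∈ τ with X ∖ U ∈ τ):
  U = ∅, X ∖ U = {F, G, H, I, J} — both open, so U is clopen.
  U = {F, G, H, I, J}, X ∖ U = ∅ — both open, so U is clopen.
Only trivial clopens (∅ and X) exist, so (X, τ) is connected.
Compute connected components by grouping points that agree on all clopens:
  component: {F, G, H, I, J}


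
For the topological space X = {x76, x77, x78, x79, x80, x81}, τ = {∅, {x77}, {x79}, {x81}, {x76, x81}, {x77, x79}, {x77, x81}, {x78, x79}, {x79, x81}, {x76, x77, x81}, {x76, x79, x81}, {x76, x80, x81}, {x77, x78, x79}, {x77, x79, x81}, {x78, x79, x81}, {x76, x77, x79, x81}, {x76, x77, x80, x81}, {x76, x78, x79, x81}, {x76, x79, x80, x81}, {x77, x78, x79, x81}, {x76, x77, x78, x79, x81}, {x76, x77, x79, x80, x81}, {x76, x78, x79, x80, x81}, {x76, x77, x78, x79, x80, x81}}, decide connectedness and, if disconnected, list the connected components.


(X, τ) is disconnected; components = [{x77}, {x78, x79}, {x76, x80, x81}].

Find clopen sets (U ∈ τ with X ∖ U ∈ τ):
  U = ∅, X ∖ U = {x76, x77, x78, x79, x80, x81} — both open, so U is clopen.
  U = {x77}, X ∖ U = {x76, x78, x79, x80, x81} — both open, so U is clopen.
  U = {x78, x79}, X ∖ U = {x76, x77, x80, x81} — both open, so U is clopen.
  U = {x76, x80, x81}, X ∖ U = {x77, x78, x79} — both open, so U is clopen.
  U = {x77, x78, x79}, X ∖ U = {x76, x80, x81} — both open, so U is clopen.
  U = {x76, x77, x80, x81}, X ∖ U = {x78, x79} — both open, so U is clopen.
  U = {x76, x78, x79, x80, x81}, X ∖ U = {x77} — both open, so U is clopen.
  U = {x76, x77, x78, x79, x80, x81}, X ∖ U = ∅ — both open, so U is clopen.
Nontrivial clopen(s) exist: e.g. {x76, x80, x81}. So (X, τ) is disconnected.
Compute connected components by grouping points that agree on all clopens:
  component: {x77}
  component: {x78, x79}
  component: {x76, x80, x81}


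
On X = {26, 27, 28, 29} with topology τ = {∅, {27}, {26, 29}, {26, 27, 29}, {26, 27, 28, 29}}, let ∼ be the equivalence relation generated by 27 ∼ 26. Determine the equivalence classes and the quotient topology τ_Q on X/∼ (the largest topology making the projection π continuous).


X/∼ = {[26=27], [28], [29]}; |τ_Q| = 3.

Equivalence classes: [26=27], [28], [29].
Quotient map π: X → X/∼ sends 26 ↦ [26=27], 27 ↦ [26=27], 28 ↦ [28], 29 ↦ [29].
For each subset V ⊆ X/∼, compute π^{-1}(V) ⊆ X and check whether π^{-1}(V) ∈ τ. V is open in τ_Q iff π^{-1}(V) ∈ τ.
  V = {}: π^{-1}(V) = ∅ ∈ τ ✓.
  V = {[26=27]}: π^{-1}(V) = {26, 27} ∉ τ ✗.
  V = {[28]}: π^{-1}(V) = {28} ∉ τ ✗.
  V = {[26=27], [28]}: π^{-1}(V) = {26, 27, 28} ∉ τ ✗.
  V = {[29]}: π^{-1}(V) = {29} ∉ τ ✗.
  V = {[26=27], [29]}: π^{-1}(V) = {26, 27, 29} ∈ τ ✓.
  V = {[28], [29]}: π^{-1}(V) = {28, 29} ∉ τ ✗.
  V = {[26=27], [28], [29]}: π^{-1}(V) = {26, 27, 28, 29} ∈ τ ✓.
Open sets in the quotient: τ_Q = {{}, {[26=27], [29]}, {[26=27], [28], [29]}} (3 elements).
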